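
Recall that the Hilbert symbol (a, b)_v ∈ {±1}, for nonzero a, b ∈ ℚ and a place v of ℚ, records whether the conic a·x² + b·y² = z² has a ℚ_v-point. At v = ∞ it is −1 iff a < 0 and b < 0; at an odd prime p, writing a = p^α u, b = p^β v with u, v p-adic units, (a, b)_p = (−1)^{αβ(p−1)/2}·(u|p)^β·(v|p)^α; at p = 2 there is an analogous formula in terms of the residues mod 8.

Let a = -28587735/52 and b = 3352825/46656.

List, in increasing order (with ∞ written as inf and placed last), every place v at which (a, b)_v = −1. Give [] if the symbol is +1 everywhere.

(a, b) ≡ (-509795, 2737) mod (ℚ^×)²; places V = {2, 3, 5, 7, 11, 13, 17, 23, 31, ∞}.
(a,b)_31: α=1, u≡9; β=0, v≡20 (mod 31); (9|31)=+1, (20|31)=+1; sign (−1)^0·+1^0·+1^1 = +1.
(a,b)_3: α=6, u≡1; β=-6, v≡1 (mod 3); (1|3)=+1, (1|3)=+1; sign (−1)^0·+1^-6·+1^6 = +1.
(a,b)_7: α=0, u≡2; β=3, v≡3 (mod 7); (2|7)=+1, (3|7)=-1; sign (−1)^0·+1^3·-1^0 = +1.
(a,b)_2: α=-2, β=-6; u≡5, v≡1 (mod 8); ε(u)ε(v)=0·0, αω(v)=-2·0, βω(u)=-6·1; sum ≡ 0  ⇒  +1.
(a,b)_23: α=1, u≡15; β=1, v≡2 (mod 23); (15|23)=-1, (2|23)=+1; sign (−1)^1·-1^1·+1^1 = +1.
(a,b)_17: α=0, u≡9; β=1, v≡1 (mod 17); (9|17)=+1, (1|17)=+1; sign (−1)^0·+1^1·+1^0 = +1.
(a,b)_13: α=-1, u≡8; β=0, v≡5 (mod 13); (8|13)=-1, (5|13)=-1; sign (−1)^0·-1^0·-1^-1 = -1.
(a,b)_∞: sgn(-509795)=−, sgn(2737)=+, so +1.
(a,b)_11: α=1, u≡1; β=0, v≡5 (mod 11); (1|11)=+1, (5|11)=+1; sign (−1)^0·+1^0·+1^1 = +1.
(a,b)_5: α=1, u≡4; β=2, v≡3 (mod 5); (4|5)=+1, (3|5)=-1; sign (−1)^0·+1^2·-1^1 = -1.
|Ram(-509795, 2737)| = 2, even; anisotropic at {5, 13}.

[5, 13]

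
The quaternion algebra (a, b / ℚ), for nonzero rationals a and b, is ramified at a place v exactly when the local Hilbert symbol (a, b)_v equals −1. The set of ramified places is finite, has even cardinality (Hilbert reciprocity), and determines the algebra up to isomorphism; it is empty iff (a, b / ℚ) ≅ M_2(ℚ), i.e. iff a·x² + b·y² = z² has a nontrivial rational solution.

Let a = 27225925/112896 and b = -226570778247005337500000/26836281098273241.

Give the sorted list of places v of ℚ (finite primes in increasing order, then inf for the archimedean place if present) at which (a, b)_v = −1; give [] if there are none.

Mod squares: a ≡ 493, b ≡ -30566. Check v ∈ {∞, 2, 3, 5, 7, 17, 19, 29, 31, 47}.
v=2: v_2(a)=-8, v_2(b)=5; units ≡ 5, 5 (mod 8); ε·ε+αω+βω = 0·0+-8·1+5·1 ≡ 1  ⇒  (a,b)_2 = -1.
v=31: a=31^0·(≡7), b=31^1·(≡26) mod 31; (7|31)=+1, (26|31)=-1; (−1)^{0·1·15}·(+1)^1·(-1)^0 = +1.
v=5: a=5^2·(≡2), b=5^8·(≡1) mod 5; (2|5)=-1, (1|5)=+1; (−1)^{2·8·2}·(-1)^8·(+1)^2 = +1.
v=∞: 493 > 0 and -30566 < 0  ⇒  (a,b)_∞ = +1.
v=29: a=29^1·(≡21), b=29^3·(≡3) mod 29; (21|29)=-1, (3|29)=-1; (−1)^{1·3·14}·(-1)^3·(-1)^1 = +1.
v=19: a=19^0·(≡15), b=19^-4·(≡7) mod 19; (15|19)=-1, (7|19)=+1; (−1)^{0·-4·9}·(-1)^-4·(+1)^0 = +1.
v=17: a=17^1·(≡11), b=17^3·(≡8) mod 17; (11|17)=-1, (8|17)=+1; (−1)^{1·3·8}·(-1)^3·(+1)^1 = -1.
v=7: a=7^-2·(≡6), b=7^-10·(≡6) mod 7; (6|7)=-1, (6|7)=-1; (−1)^{-2·-10·3}·(-1)^-10·(-1)^-2 = +1.
v=3: a=3^-2·(≡1), b=3^-6·(≡1) mod 3; (1|3)=+1, (1|3)=+1; (−1)^{-2·-6·1}·(+1)^-6·(+1)^-2 = +1.
v=47: a=47^2·(≡29), b=47^4·(≡22) mod 47; (29|47)=-1, (22|47)=-1; (−1)^{2·4·23}·(-1)^4·(-1)^2 = +1.
|Ram(493, -30566)| = 2, even; anisotropic at {2, 17}.

[2, 17]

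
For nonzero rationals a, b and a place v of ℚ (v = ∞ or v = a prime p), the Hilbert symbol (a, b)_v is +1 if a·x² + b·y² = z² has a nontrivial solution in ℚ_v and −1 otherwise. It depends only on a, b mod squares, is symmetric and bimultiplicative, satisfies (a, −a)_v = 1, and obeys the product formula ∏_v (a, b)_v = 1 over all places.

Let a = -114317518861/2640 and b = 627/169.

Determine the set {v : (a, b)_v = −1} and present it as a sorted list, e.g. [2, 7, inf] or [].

[2, 3, 5, 29]

(a, b) ≡ (-27183585, 627) mod (ℚ^×)²; places V = {2, 3, 5, 7, 11, 13, 17, 19, 23, 29, ∞}.
(a,b)_5: α=-1, u≡3; β=0, v≡3 (mod 5); (3|5)=-1, (3|5)=-1; sign (−1)^0·-1^0·-1^-1 = -1.
(a,b)_17: α=2, u≡12; β=0, v≡2 (mod 17); (12|17)=-1, (2|17)=+1; sign (−1)^0·-1^0·+1^2 = +1.
(a,b)_∞: sgn(-27183585)=−, sgn(627)=+, so +1.
(a,b)_19: α=1, u≡6; β=1, v≡12 (mod 19); (6|19)=+1, (12|19)=-1; sign (−1)^1·+1^1·-1^1 = +1.
(a,b)_3: α=-1, u≡2; β=1, v≡2 (mod 3); (2|3)=-1, (2|3)=-1; sign (−1)^1·-1^1·-1^-1 = -1.
(a,b)_29: α=1, u≡18; β=0, v≡8 (mod 29); (18|29)=-1, (8|29)=-1; sign (−1)^0·-1^0·-1^1 = -1.
(a,b)_7: α=4, u≡6; β=0, v≡4 (mod 7); (6|7)=-1, (4|7)=+1; sign (−1)^0·-1^0·+1^4 = +1.
(a,b)_11: α=-1, u≡9; β=1, v≡6 (mod 11); (9|11)=+1, (6|11)=-1; sign (−1)^1·+1^1·-1^-1 = +1.
(a,b)_13: α=1, u≡2; β=-2, v≡3 (mod 13); (2|13)=-1, (3|13)=+1; sign (−1)^0·-1^-2·+1^1 = +1.
(a,b)_23: α=1, u≡4; β=0, v≡18 (mod 23); (4|23)=+1, (18|23)=+1; sign (−1)^0·+1^0·+1^1 = +1.
(a,b)_2: α=-4, β=0; u≡7, v≡3 (mod 8); ε(u)ε(v)=1·1, αω(v)=-4·1, βω(u)=0·0; sum ≡ 1  ⇒  -1.
(-27183585, 627 / ℚ) ramifies at {2, 3, 5, 29}: a division algebra.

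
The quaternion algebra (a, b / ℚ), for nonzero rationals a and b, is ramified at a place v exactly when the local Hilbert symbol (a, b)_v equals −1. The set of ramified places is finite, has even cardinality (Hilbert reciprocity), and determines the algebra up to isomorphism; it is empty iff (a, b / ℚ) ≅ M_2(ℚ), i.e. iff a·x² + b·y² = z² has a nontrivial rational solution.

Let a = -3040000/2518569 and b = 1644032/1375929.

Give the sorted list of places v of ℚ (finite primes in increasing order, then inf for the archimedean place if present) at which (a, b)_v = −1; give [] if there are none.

(a, b) ≡ (-19, 38) mod (ℚ^×)²; places V = {2, 3, 5, 13, 17, 19, 23, ∞}.
(a,b)_2: α=8, β=9; u≡5, v≡3 (mod 8); ε(u)ε(v)=0·1, αω(v)=8·1, βω(u)=9·1; sum ≡ 1  ⇒  -1.
(a,b)_19: α=1, u≡15; β=1, v≡13 (mod 19); (15|19)=-1, (13|19)=-1; sign (−1)^1·-1^1·-1^1 = -1.
(a,b)_5: α=4, u≡4; β=0, v≡3 (mod 5); (4|5)=+1, (3|5)=-1; sign (−1)^0·+1^0·-1^4 = +1.
(a,b)_∞: sgn(-19)=−, sgn(38)=+, so +1.
(a,b)_3: α=-2, u≡2; β=-2, v≡2 (mod 3); (2|3)=-1, (2|3)=-1; sign (−1)^0·-1^-2·-1^-2 = +1.
(a,b)_13: α=0, u≡11; β=2, v≡12 (mod 13); (11|13)=-1, (12|13)=+1; sign (−1)^0·-1^2·+1^0 = +1.
(a,b)_17: α=0, u≡4; β=-2, v≡13 (mod 17); (4|17)=+1, (13|17)=+1; sign (−1)^0·+1^-2·+1^0 = +1.
(a,b)_23: α=-4, u≡13; β=-2, v≡19 (mod 23); (13|23)=+1, (19|23)=-1; sign (−1)^0·+1^-2·-1^-4 = +1.
|Ram(-19, 38)| = 2, even; anisotropic at {2, 19}.

[2, 19]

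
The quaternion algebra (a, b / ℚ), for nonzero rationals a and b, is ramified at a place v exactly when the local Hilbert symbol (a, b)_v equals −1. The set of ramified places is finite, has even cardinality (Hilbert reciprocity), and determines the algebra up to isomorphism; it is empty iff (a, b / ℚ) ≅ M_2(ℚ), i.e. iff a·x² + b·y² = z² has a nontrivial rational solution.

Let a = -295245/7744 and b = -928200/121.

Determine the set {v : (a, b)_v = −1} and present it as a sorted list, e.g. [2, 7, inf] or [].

(a, b) ≡ (-5, -9282) mod (ℚ^×)²; places V = {2, 3, 5, 7, 11, 13, 17, ∞}.
(a,b)_3: α=10, u≡1; β=1, v≡2 (mod 3); (1|3)=+1, (2|3)=-1; sign (−1)^0·+1^1·-1^10 = +1.
(a,b)_2: α=-6, β=3; u≡3, v≡7 (mod 8); ε(u)ε(v)=1·1, αω(v)=-6·0, βω(u)=3·1; sum ≡ 0  ⇒  +1.
(a,b)_5: α=1, u≡4; β=2, v≡2 (mod 5); (4|5)=+1, (2|5)=-1; sign (−1)^0·+1^2·-1^1 = -1.
(a,b)_∞: sgn(-5)=−, sgn(-9282)=−, so -1.
(a,b)_11: α=-2, u≡8; β=-2, v≡2 (mod 11); (8|11)=-1, (2|11)=-1; sign (−1)^0·-1^-2·-1^-2 = +1.
(a,b)_13: α=0, u≡7; β=1, v≡12 (mod 13); (7|13)=-1, (12|13)=+1; sign (−1)^0·-1^1·+1^0 = -1.
(a,b)_17: α=0, u≡5; β=1, v≡2 (mod 17); (5|17)=-1, (2|17)=+1; sign (−1)^0·-1^1·+1^0 = -1.
(a,b)_7: α=0, u≡4; β=1, v≡4 (mod 7); (4|7)=+1, (4|7)=+1; sign (−1)^0·+1^1·+1^0 = +1.
Ram(-5, -9282) = {5, 13, 17, ∞}; no ℚ_5-point on the conic.

[5, 13, 17, inf]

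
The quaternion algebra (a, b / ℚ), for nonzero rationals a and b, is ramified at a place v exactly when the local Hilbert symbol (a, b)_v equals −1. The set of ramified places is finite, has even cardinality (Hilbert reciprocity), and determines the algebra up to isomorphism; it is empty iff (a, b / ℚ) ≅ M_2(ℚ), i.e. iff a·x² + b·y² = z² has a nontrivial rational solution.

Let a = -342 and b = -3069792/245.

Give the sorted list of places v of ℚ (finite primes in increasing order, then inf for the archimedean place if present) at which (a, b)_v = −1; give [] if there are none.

[2, 5, 11, inf]

Mod squares: a ≡ -38, b ≡ -106590. Check v ∈ {∞, 2, 3, 5, 7, 11, 17, 19}.
v=17: a=17^0·(≡15), b=17^1·(≡7) mod 17; (15|17)=+1, (7|17)=-1; (−1)^{0·1·8}·(+1)^1·(-1)^0 = +1.
v=∞: -38 < 0 and -106590 < 0  ⇒  (a,b)_∞ = -1.
v=3: a=3^2·(≡1), b=3^3·(≡2) mod 3; (1|3)=+1, (2|3)=-1; (−1)^{2·3·1}·(+1)^3·(-1)^2 = +1.
v=5: a=5^0·(≡3), b=5^-1·(≡2) mod 5; (3|5)=-1, (2|5)=-1; (−1)^{0·-1·2}·(-1)^-1·(-1)^0 = -1.
v=11: a=11^0·(≡10), b=11^1·(≡3) mod 11; (10|11)=-1, (3|11)=+1; (−1)^{0·1·5}·(-1)^1·(+1)^0 = -1.
v=2: v_2(a)=1, v_2(b)=5; units ≡ 5, 1 (mod 8); ε·ε+αω+βω = 0·0+1·0+5·1 ≡ 1  ⇒  (a,b)_2 = -1.
v=7: a=7^0·(≡1), b=7^-2·(≡6) mod 7; (1|7)=+1, (6|7)=-1; (−1)^{0·-2·3}·(+1)^-2·(-1)^0 = +1.
v=19: a=19^1·(≡1), b=19^1·(≡15) mod 19; (1|19)=+1, (15|19)=-1; (−1)^{1·1·9}·(+1)^1·(-1)^1 = +1.
Ram(-38, -106590) = {2, 5, 11, ∞}; no ℚ_2-point on the conic.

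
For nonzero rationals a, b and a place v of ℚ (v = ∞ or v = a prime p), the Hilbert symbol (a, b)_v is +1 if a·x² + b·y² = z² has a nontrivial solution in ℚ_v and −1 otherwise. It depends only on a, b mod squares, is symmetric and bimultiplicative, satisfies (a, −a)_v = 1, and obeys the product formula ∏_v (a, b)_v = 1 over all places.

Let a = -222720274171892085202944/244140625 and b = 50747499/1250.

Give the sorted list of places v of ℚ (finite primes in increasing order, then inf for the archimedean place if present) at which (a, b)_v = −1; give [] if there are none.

Mod squares: a ≡ -2346, b ≡ 21318. Check v ∈ {∞, 2, 3, 5, 11, 17, 19, 23}.
v=2: v_2(a)=13, v_2(b)=-1; units ≡ 3, 3 (mod 8); ε·ε+αω+βω = 1·1+13·1+-1·1 ≡ 1  ⇒  (a,b)_2 = -1.
v=11: a=11^2·(≡10), b=11^1·(≡6) mod 11; (10|11)=-1, (6|11)=-1; (−1)^{2·1·5}·(-1)^1·(-1)^2 = -1.
v=5: a=5^-12·(≡1), b=5^-4·(≡2) mod 5; (1|5)=+1, (2|5)=-1; (−1)^{-12·-4·2}·(+1)^-4·(-1)^-12 = +1.
v=19: a=19^2·(≡15), b=19^1·(≡1) mod 19; (15|19)=-1, (1|19)=+1; (−1)^{2·1·9}·(-1)^1·(+1)^2 = -1.
v=23: a=23^5·(≡6), b=23^2·(≡17) mod 23; (6|23)=+1, (17|23)=-1; (−1)^{5·2·11}·(+1)^2·(-1)^5 = -1.
v=17: a=17^3·(≡1), b=17^1·(≡13) mod 17; (1|17)=+1, (13|17)=+1; (−1)^{3·1·8}·(+1)^1·(+1)^3 = +1.
v=∞: -2346 < 0 and 21318 > 0  ⇒  (a,b)_∞ = +1.
v=3: a=3^9·(≡1), b=3^3·(≡2) mod 3; (1|3)=+1, (2|3)=-1; (−1)^{9·3·1}·(+1)^3·(-1)^9 = +1.
Ram(-2346, 21318) = {2, 11, 19, 23}; no ℚ_2-point on the conic.

[2, 11, 19, 23]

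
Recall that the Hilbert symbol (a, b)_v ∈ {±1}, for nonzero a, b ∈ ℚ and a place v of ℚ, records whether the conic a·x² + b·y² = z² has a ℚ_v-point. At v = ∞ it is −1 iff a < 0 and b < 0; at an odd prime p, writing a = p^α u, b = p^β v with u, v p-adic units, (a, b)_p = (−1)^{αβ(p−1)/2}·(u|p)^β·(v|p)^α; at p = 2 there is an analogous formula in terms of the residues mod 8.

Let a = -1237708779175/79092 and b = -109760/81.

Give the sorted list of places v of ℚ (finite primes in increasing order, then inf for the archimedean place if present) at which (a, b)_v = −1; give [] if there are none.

[19, inf]

(a, b) ≡ (-121771, -35) mod (ℚ^×)²; places V = {2, 3, 5, 7, 11, 13, 17, 19, 29, ∞}.
(a,b)_13: α=-3, u≡8; β=0, v≡4 (mod 13); (8|13)=-1, (4|13)=+1; sign (−1)^0·-1^0·+1^-3 = +1.
(a,b)_29: α=1, u≡1; β=0, v≡4 (mod 29); (1|29)=+1, (4|29)=+1; sign (−1)^0·+1^0·+1^1 = +1.
(a,b)_3: α=-2, u≡2; β=-4, v≡1 (mod 3); (2|3)=-1, (1|3)=+1; sign (−1)^0·-1^-4·+1^-2 = +1.
(a,b)_17: α=1, u≡7; β=0, v≡2 (mod 17); (7|17)=-1, (2|17)=+1; sign (−1)^0·-1^0·+1^1 = +1.
(a,b)_5: α=2, u≡4; β=1, v≡3 (mod 5); (4|5)=+1, (3|5)=-1; sign (−1)^0·+1^1·-1^2 = +1.
(a,b)_19: α=3, u≡2; β=0, v≡12 (mod 19); (2|19)=-1, (12|19)=-1; sign (−1)^0·-1^0·-1^3 = -1.
(a,b)_11: α=4, u≡7; β=0, v≡5 (mod 11); (7|11)=-1, (5|11)=+1; sign (−1)^0·-1^0·+1^4 = +1.
(a,b)_7: α=0, u≡1; β=3, v≡4 (mod 7); (1|7)=+1, (4|7)=+1; sign (−1)^0·+1^3·+1^0 = +1.
(a,b)_2: α=-2, β=6; u≡5, v≡5 (mod 8); ε(u)ε(v)=0·0, αω(v)=-2·1, βω(u)=6·1; sum ≡ 0  ⇒  +1.
(a,b)_∞: sgn(-121771)=−, sgn(-35)=−, so -1.
(-121771, -35 / ℚ) ramifies at {19, ∞}: a division algebra.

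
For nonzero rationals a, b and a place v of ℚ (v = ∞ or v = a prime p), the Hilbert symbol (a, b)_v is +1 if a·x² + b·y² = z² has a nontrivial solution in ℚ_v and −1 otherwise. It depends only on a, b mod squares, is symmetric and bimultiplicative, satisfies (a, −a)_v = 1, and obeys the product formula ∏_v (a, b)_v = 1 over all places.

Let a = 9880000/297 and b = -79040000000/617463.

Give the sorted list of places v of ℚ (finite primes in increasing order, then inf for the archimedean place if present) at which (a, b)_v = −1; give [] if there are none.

(a, b) ≡ (8151, -8645) mod (ℚ^×)²; places V = {2, 3, 5, 7, 11, 13, 19, ∞}.
(a,b)_13: α=1, u≡3; β=1, v≡2 (mod 13); (3|13)=+1, (2|13)=-1; sign (−1)^0·+1^1·-1^1 = -1.
(a,b)_∞: sgn(8151)=+, sgn(-8645)=−, so +1.
(a,b)_11: α=-1, u≡4; β=-2, v≡5 (mod 11); (4|11)=+1, (5|11)=+1; sign (−1)^0·+1^-2·+1^-1 = +1.
(a,b)_2: α=6, β=12; u≡7, v≡3 (mod 8); ε(u)ε(v)=1·1, αω(v)=6·1, βω(u)=12·0; sum ≡ 1  ⇒  -1.
(a,b)_3: α=-3, u≡2; β=-6, v≡1 (mod 3); (2|3)=-1, (1|3)=+1; sign (−1)^0·-1^-6·+1^-3 = +1.
(a,b)_5: α=4, u≡4; β=7, v≡1 (mod 5); (4|5)=+1, (1|5)=+1; sign (−1)^0·+1^7·+1^4 = +1.
(a,b)_19: α=1, u≡7; β=1, v≡11 (mod 19); (7|19)=+1, (11|19)=+1; sign (−1)^1·+1^1·+1^1 = -1.
(a,b)_7: α=0, u≡6; β=-1, v≡2 (mod 7); (6|7)=-1, (2|7)=+1; sign (−1)^0·-1^-1·+1^0 = -1.
(8151, -8645 / ℚ) ramifies at {2, 7, 13, 19}: a division algebra.

[2, 7, 13, 19]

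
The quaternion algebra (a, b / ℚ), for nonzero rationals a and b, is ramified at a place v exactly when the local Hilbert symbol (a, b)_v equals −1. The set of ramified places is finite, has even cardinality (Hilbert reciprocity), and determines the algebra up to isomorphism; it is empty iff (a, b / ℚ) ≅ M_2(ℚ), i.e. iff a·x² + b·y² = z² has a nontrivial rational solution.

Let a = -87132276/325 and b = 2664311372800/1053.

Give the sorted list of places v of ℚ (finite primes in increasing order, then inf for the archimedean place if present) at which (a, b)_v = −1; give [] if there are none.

(a, b) ≡ (-17017, 731731) mod (ℚ^×)²; places V = {2, 3, 5, 7, 11, 13, 17, 43, ∞}.
(a,b)_5: α=-2, u≡3; β=2, v≡4 (mod 5); (3|5)=-1, (4|5)=+1; sign (−1)^0·-1^2·+1^-2 = +1.
(a,b)_17: α=1, u≡2; β=1, v≡15 (mod 17); (2|17)=+1, (15|17)=+1; sign (−1)^0·+1^1·+1^1 = +1.
(a,b)_11: α=1, u≡1; β=1, v≡9 (mod 11); (1|11)=+1, (9|11)=+1; sign (−1)^1·+1^1·+1^1 = -1.
(a,b)_7: α=1, u≡3; β=1, v≡4 (mod 7); (3|7)=-1, (4|7)=+1; sign (−1)^1·-1^1·+1^1 = +1.
(a,b)_43: α=2, u≡36; β=3, v≡32 (mod 43); (36|43)=+1, (32|43)=-1; sign (−1)^0·+1^3·-1^2 = +1.
(a,b)_2: α=2, β=10; u≡7, v≡3 (mod 8); ε(u)ε(v)=1·1, αω(v)=2·1, βω(u)=10·0; sum ≡ 1  ⇒  -1.
(a,b)_3: α=2, u≡2; β=-4, v≡1 (mod 3); (2|3)=-1, (1|3)=+1; sign (−1)^0·-1^-4·+1^2 = +1.
(a,b)_13: α=-1, u≡10; β=-1, v≡4 (mod 13); (10|13)=+1, (4|13)=+1; sign (−1)^0·+1^-1·+1^-1 = +1.
(a,b)_∞: sgn(-17017)=−, sgn(731731)=+, so +1.
|Ram(-17017, 731731)| = 2, even; anisotropic at {2, 11}.

[2, 11]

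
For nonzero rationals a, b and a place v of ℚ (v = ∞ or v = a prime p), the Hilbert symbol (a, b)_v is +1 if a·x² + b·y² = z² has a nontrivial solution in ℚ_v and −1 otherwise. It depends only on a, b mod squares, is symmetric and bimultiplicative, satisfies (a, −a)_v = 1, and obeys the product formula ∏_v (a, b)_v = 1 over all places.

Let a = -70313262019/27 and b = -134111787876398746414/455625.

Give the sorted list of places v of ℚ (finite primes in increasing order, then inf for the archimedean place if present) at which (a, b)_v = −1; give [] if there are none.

Mod squares: a ≡ -273, b ≡ -2926. Check v ∈ {∞, 2, 3, 5, 7, 11, 13, 19}.
v=5: a=5^0·(≡3), b=5^-4·(≡4) mod 5; (3|5)=-1, (4|5)=+1; (−1)^{0·-4·2}·(-1)^-4·(+1)^0 = +1.
v=7: a=7^3·(≡3), b=7^9·(≡1) mod 7; (3|7)=-1, (1|7)=+1; (−1)^{3·9·3}·(-1)^9·(+1)^3 = +1.
v=3: a=3^-3·(≡2), b=3^-6·(≡2) mod 3; (2|3)=-1, (2|3)=-1; (−1)^{-3·-6·1}·(-1)^-6·(-1)^-3 = -1.
v=∞: -273 < 0 and -2926 < 0  ⇒  (a,b)_∞ = -1.
v=11: a=11^2·(≡10), b=11^1·(≡3) mod 11; (10|11)=-1, (3|11)=+1; (−1)^{2·1·5}·(-1)^1·(+1)^2 = -1.
v=2: v_2(a)=0, v_2(b)=1; units ≡ 7, 1 (mod 8); ε·ε+αω+βω = 1·0+0·0+1·0 ≡ 0  ⇒  (a,b)_2 = +1.
v=19: a=19^4·(≡10), b=19^7·(≡5) mod 19; (10|19)=-1, (5|19)=+1; (−1)^{4·7·9}·(-1)^7·(+1)^4 = -1.
v=13: a=13^1·(≡2), b=13^2·(≡3) mod 13; (2|13)=-1, (3|13)=+1; (−1)^{1·2·6}·(-1)^2·(+1)^1 = +1.
|Ram(-273, -2926)| = 4, even; anisotropic at {3, 11, 19, ∞}.

[3, 11, 19, inf]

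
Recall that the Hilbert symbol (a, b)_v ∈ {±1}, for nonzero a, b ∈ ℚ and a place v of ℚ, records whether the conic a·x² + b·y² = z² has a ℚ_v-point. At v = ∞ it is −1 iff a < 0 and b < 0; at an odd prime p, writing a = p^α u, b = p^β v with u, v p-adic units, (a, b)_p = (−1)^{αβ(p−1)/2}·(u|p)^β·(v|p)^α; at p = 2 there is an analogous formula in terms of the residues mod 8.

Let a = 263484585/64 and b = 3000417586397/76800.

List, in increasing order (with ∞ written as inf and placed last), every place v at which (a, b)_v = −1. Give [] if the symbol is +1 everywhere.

(a, b) ≡ (21385, 486591) mod (ℚ^×)²; places V = {2, 3, 5, 7, 11, 13, 17, 23, 29, 37, 47, ∞}.
(a,b)_47: α=1, u≡27; β=1, v≡26 (mod 47); (27|47)=+1, (26|47)=-1; sign (−1)^1·+1^1·-1^1 = +1.
(a,b)_37: α=2, u≡12; β=0, v≡28 (mod 37); (12|37)=+1, (28|37)=+1; sign (−1)^0·+1^0·+1^2 = +1.
(a,b)_29: α=0, u≡21; β=1, v≡3 (mod 29); (21|29)=-1, (3|29)=-1; sign (−1)^0·-1^1·-1^0 = -1.
(a,b)_2: α=-6, β=-10; u≡1, v≡7 (mod 8); ε(u)ε(v)=0·1, αω(v)=-6·0, βω(u)=-10·0; sum ≡ 0  ⇒  +1.
(a,b)_11: α=0, u≡5; β=2, v≡8 (mod 11); (5|11)=+1, (8|11)=-1; sign (−1)^0·+1^2·-1^0 = +1.
(a,b)_13: α=1, u≡8; β=0, v≡4 (mod 13); (8|13)=-1, (4|13)=+1; sign (−1)^0·-1^0·+1^1 = +1.
(a,b)_3: α=2, u≡1; β=-1, v≡2 (mod 3); (1|3)=+1, (2|3)=-1; sign (−1)^0·+1^-1·-1^2 = +1.
(a,b)_5: α=1, u≡3; β=-2, v≡1 (mod 5); (3|5)=-1, (1|5)=+1; sign (−1)^0·-1^-2·+1^1 = +1.
(a,b)_17: α=0, u≡16; β=3, v≡3 (mod 17); (16|17)=+1, (3|17)=-1; sign (−1)^0·+1^3·-1^0 = +1.
(a,b)_7: α=1, u≡3; β=1, v≡3 (mod 7); (3|7)=-1, (3|7)=-1; sign (−1)^1·-1^1·-1^1 = -1.
(a,b)_23: α=0, u≡16; β=2, v≡3 (mod 23); (16|23)=+1, (3|23)=+1; sign (−1)^0·+1^2·+1^0 = +1.
(a,b)_∞: sgn(21385)=+, sgn(486591)=+, so +1.
(21385, 486591 / ℚ) ramifies at {7, 29}: a division algebra.

[7, 29]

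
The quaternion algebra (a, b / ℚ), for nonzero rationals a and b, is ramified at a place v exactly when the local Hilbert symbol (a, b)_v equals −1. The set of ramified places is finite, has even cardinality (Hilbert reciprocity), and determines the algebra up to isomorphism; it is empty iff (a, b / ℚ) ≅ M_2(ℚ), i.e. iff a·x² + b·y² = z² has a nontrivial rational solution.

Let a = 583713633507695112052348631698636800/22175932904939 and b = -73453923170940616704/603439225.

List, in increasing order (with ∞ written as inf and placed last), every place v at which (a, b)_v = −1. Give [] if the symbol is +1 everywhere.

[11, 41]

Mod squares: a ≡ 197087, b ≡ -779. Check v ∈ {∞, 2, 3, 5, 11, 13, 17, 19, 23, 41, 53}.
v=19: a=19^5·(≡12), b=19^1·(≡11) mod 19; (12|19)=-1, (11|19)=+1; (−1)^{5·1·9}·(-1)^1·(+1)^5 = +1.
v=2: v_2(a)=42, v_2(b)=22; units ≡ 7, 5 (mod 8); ε·ε+αω+βω = 1·0+42·1+22·0 ≡ 0  ⇒  (a,b)_2 = +1.
v=5: a=5^2·(≡3), b=5^-2·(≡4) mod 5; (3|5)=-1, (4|5)=+1; (−1)^{2·-2·2}·(-1)^-2·(+1)^2 = +1.
v=11: a=11^-1·(≡3), b=11^0·(≡10) mod 11; (3|11)=+1, (10|11)=-1; (−1)^{-1·0·5}·(+1)^0·(-1)^-1 = -1.
v=41: a=41^5·(≡10), b=41^3·(≡38) mod 41; (10|41)=+1, (38|41)=-1; (−1)^{5·3·20}·(+1)^3·(-1)^5 = -1.
v=∞: 197087 > 0 and -779 < 0  ⇒  (a,b)_∞ = +1.
v=53: a=53^0·(≡14), b=53^2·(≡43) mod 53; (14|53)=-1, (43|53)=+1; (−1)^{0·2·26}·(-1)^2·(+1)^0 = +1.
v=17: a=17^-10·(≡10), b=17^-6·(≡12) mod 17; (10|17)=-1, (12|17)=-1; (−1)^{-10·-6·8}·(-1)^-6·(-1)^-10 = +1.
v=3: a=3^2·(≡2), b=3^2·(≡1) mod 3; (2|3)=-1, (1|3)=+1; (−1)^{2·2·1}·(-1)^2·(+1)^2 = +1.
v=13: a=13^2·(≡6), b=13^0·(≡10) mod 13; (6|13)=-1, (10|13)=+1; (−1)^{2·0·6}·(-1)^0·(+1)^2 = +1.
v=23: a=23^3·(≡4), b=23^2·(≡1) mod 23; (4|23)=+1, (1|23)=+1; (−1)^{3·2·11}·(+1)^2·(+1)^3 = +1.
(197087, -779 / ℚ) ramifies at {11, 41}: a division algebra.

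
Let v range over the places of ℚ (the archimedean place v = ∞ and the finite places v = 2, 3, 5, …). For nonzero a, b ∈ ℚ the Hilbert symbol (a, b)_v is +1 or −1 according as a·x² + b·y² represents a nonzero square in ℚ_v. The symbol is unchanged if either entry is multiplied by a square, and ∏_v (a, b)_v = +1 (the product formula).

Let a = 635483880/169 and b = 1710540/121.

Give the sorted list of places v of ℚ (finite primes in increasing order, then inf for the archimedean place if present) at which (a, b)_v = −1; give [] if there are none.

[2, 5, 13, 17, 19, 31]

Mod squares: a ≡ 217930, b ≡ 47515. Check v ∈ {∞, 2, 3, 5, 11, 13, 17, 19, 31, 37, 43}.
v=19: a=19^1·(≡8), b=19^0·(≡12) mod 19; (8|19)=-1, (12|19)=-1; (−1)^{1·0·9}·(-1)^0·(-1)^1 = -1.
v=5: a=5^1·(≡4), b=5^1·(≡3) mod 5; (4|5)=+1, (3|5)=-1; (−1)^{1·1·2}·(+1)^1·(-1)^1 = -1.
v=17: a=17^0·(≡5), b=17^1·(≡7) mod 17; (5|17)=-1, (7|17)=-1; (−1)^{0·1·8}·(-1)^1·(-1)^0 = -1.
v=∞: 217930 > 0 and 47515 > 0  ⇒  (a,b)_∞ = +1.
v=31: a=31^1·(≡30), b=31^0·(≡3) mod 31; (30|31)=-1, (3|31)=-1; (−1)^{1·0·15}·(-1)^0·(-1)^1 = -1.
v=2: v_2(a)=3, v_2(b)=2; units ≡ 5, 3 (mod 8); ε·ε+αω+βω = 0·1+3·1+2·1 ≡ 1  ⇒  (a,b)_2 = -1.
v=3: a=3^6·(≡1), b=3^2·(≡1) mod 3; (1|3)=+1, (1|3)=+1; (−1)^{6·2·1}·(+1)^2·(+1)^6 = +1.
v=13: a=13^-2·(≡5), b=13^1·(≡5) mod 13; (5|13)=-1, (5|13)=-1; (−1)^{-2·1·6}·(-1)^1·(-1)^-2 = -1.
v=43: a=43^0·(≡16), b=43^1·(≡37) mod 43; (16|43)=+1, (37|43)=-1; (−1)^{0·1·21}·(+1)^1·(-1)^0 = +1.
v=37: a=37^1·(≡10), b=37^0·(≡3) mod 37; (10|37)=+1, (3|37)=+1; (−1)^{1·0·18}·(+1)^0·(+1)^1 = +1.
v=11: a=11^0·(≡5), b=11^-2·(≡7) mod 11; (5|11)=+1, (7|11)=-1; (−1)^{0·-2·5}·(+1)^-2·(-1)^0 = +1.
|Ram(217930, 47515)| = 6, even; anisotropic at {2, 5, 13, 17, 19, 31}.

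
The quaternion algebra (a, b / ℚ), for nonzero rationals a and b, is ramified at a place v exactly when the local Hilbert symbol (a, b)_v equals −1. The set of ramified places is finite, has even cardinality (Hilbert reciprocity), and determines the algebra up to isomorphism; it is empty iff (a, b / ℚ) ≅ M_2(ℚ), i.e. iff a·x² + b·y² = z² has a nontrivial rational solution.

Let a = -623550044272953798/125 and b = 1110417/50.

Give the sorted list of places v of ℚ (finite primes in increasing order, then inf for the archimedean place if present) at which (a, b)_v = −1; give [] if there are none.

Mod squares: a ≡ -4470510, b ≡ 18354. Check v ∈ {∞, 2, 3, 5, 7, 11, 13, 19, 23, 31}.
v=∞: -4470510 < 0 and 18354 > 0  ⇒  (a,b)_∞ = +1.
v=23: a=23^3·(≡2), b=23^1·(≡12) mod 23; (2|23)=+1, (12|23)=+1; (−1)^{3·1·11}·(+1)^1·(+1)^3 = -1.
v=7: a=7^4·(≡3), b=7^1·(≡4) mod 7; (3|7)=-1, (4|7)=+1; (−1)^{4·1·3}·(-1)^1·(+1)^4 = -1.
v=5: a=5^-3·(≡2), b=5^-2·(≡1) mod 5; (2|5)=-1, (1|5)=+1; (−1)^{-3·-2·2}·(-1)^-2·(+1)^-3 = +1.
v=31: a=31^1·(≡14), b=31^0·(≡8) mod 31; (14|31)=+1, (8|31)=+1; (−1)^{1·0·15}·(+1)^0·(+1)^1 = +1.
v=11: a=11^1·(≡8), b=11^2·(≡6) mod 11; (8|11)=-1, (6|11)=-1; (−1)^{1·2·5}·(-1)^2·(-1)^1 = -1.
v=2: v_2(a)=1, v_2(b)=-1; units ≡ 1, 1 (mod 8); ε·ε+αω+βω = 0·0+1·0+-1·0 ≡ 0  ⇒  (a,b)_2 = +1.
v=13: a=13^2·(≡2), b=13^0·(≡2) mod 13; (2|13)=-1, (2|13)=-1; (−1)^{2·0·6}·(-1)^0·(-1)^2 = +1.
v=3: a=3^3·(≡2), b=3^1·(≡1) mod 3; (2|3)=-1, (1|3)=+1; (−1)^{3·1·1}·(-1)^1·(+1)^3 = +1.
v=19: a=19^3·(≡6), b=19^1·(≡11) mod 19; (6|19)=+1, (11|19)=+1; (−1)^{3·1·9}·(+1)^1·(+1)^3 = -1.
|Ram(-4470510, 18354)| = 4, even; anisotropic at {7, 11, 19, 23}.

[7, 11, 19, 23]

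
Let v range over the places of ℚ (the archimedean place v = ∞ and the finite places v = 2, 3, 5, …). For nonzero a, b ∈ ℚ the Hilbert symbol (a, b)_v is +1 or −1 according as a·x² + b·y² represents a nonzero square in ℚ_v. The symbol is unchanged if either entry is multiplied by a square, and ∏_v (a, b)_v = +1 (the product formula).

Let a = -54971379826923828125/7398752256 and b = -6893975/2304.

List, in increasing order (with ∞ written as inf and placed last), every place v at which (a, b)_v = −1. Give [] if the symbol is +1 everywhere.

Mod squares: a ≡ -53, b ≡ -2279. Check v ∈ {∞, 2, 3, 5, 7, 11, 13, 43, 53}.
v=13: a=13^2·(≡1), b=13^0·(≡1) mod 13; (1|13)=+1, (1|13)=+1; (−1)^{2·0·6}·(+1)^0·(+1)^2 = +1.
v=∞: -53 < 0 and -2279 < 0  ⇒  (a,b)_∞ = -1.
v=5: a=5^10·(≡3), b=5^2·(≡4) mod 5; (3|5)=-1, (4|5)=+1; (−1)^{10·2·2}·(-1)^2·(+1)^10 = +1.
v=53: a=53^3·(≡29), b=53^1·(≡44) mod 53; (29|53)=+1, (44|53)=+1; (−1)^{3·1·26}·(+1)^1·(+1)^3 = +1.
v=3: a=3^-2·(≡1), b=3^-2·(≡1) mod 3; (1|3)=+1, (1|3)=+1; (−1)^{-2·-2·1}·(+1)^-2·(+1)^-2 = +1.
v=43: a=43^2·(≡29), b=43^1·(≡37) mod 43; (29|43)=-1, (37|43)=-1; (−1)^{2·1·21}·(-1)^1·(-1)^2 = -1.
v=7: a=7^-2·(≡5), b=7^0·(≡3) mod 7; (5|7)=-1, (3|7)=-1; (−1)^{-2·0·3}·(-1)^0·(-1)^-2 = +1.
v=11: a=11^2·(≡2), b=11^2·(≡1) mod 11; (2|11)=-1, (1|11)=+1; (−1)^{2·2·5}·(-1)^2·(+1)^2 = +1.
v=2: v_2(a)=-24, v_2(b)=-8; units ≡ 3, 1 (mod 8); ε·ε+αω+βω = 1·0+-24·0+-8·1 ≡ 0  ⇒  (a,b)_2 = +1.
(-53, -2279 / ℚ) ramifies at {43, ∞}: a division algebra.

[43, inf]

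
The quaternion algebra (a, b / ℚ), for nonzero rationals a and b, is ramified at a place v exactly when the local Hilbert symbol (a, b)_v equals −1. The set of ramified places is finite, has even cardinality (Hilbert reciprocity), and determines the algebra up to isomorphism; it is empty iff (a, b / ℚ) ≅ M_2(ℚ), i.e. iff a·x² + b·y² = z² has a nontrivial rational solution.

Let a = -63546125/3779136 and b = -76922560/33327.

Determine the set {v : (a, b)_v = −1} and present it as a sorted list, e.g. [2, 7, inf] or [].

(a, b) ≡ (-5, -5005) mod (ℚ^×)²; places V = {2, 3, 5, 7, 11, 13, 23, 31, 41, ∞}.
(a,b)_∞: sgn(-5)=−, sgn(-5005)=−, so -1.
(a,b)_23: α=2, u≡16; β=-2, v≡12 (mod 23); (16|23)=+1, (12|23)=+1; sign (−1)^0·+1^-2·+1^2 = +1.
(a,b)_3: α=-10, u≡1; β=-2, v≡2 (mod 3); (1|3)=+1, (2|3)=-1; sign (−1)^0·+1^-2·-1^-10 = +1.
(a,b)_41: α=0, u≡31; β=2, v≡28 (mod 41); (31|41)=+1, (28|41)=-1; sign (−1)^0·+1^2·-1^0 = +1.
(a,b)_11: α=0, u≡8; β=1, v≡6 (mod 11); (8|11)=-1, (6|11)=-1; sign (−1)^0·-1^1·-1^0 = -1.
(a,b)_7: α=0, u≡2; β=-1, v≡6 (mod 7); (2|7)=+1, (6|7)=-1; sign (−1)^0·+1^-1·-1^0 = +1.
(a,b)_5: α=3, u≡1; β=1, v≡4 (mod 5); (1|5)=+1, (4|5)=+1; sign (−1)^0·+1^1·+1^3 = +1.
(a,b)_2: α=-6, β=6; u≡3, v≡3 (mod 8); ε(u)ε(v)=1·1, αω(v)=-6·1, βω(u)=6·1; sum ≡ 1  ⇒  -1.
(a,b)_31: α=2, u≡26; β=0, v≡17 (mod 31); (26|31)=-1, (17|31)=-1; sign (−1)^0·-1^0·-1^2 = +1.
(a,b)_13: α=0, u≡2; β=1, v≡8 (mod 13); (2|13)=-1, (8|13)=-1; sign (−1)^0·-1^1·-1^0 = -1.
Ram(-5, -5005) = {2, 11, 13, ∞}; no ℚ_2-point on the conic.

[2, 11, 13, inf]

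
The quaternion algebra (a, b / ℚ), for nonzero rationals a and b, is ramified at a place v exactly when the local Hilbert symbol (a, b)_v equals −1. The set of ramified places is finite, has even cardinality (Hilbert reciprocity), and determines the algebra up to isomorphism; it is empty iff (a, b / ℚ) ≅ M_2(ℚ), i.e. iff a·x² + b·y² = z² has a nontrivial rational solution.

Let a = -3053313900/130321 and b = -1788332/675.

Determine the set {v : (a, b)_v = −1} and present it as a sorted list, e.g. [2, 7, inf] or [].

(a, b) ≡ (-11739, -4641) mod (ℚ^×)²; places V = {2, 3, 5, 7, 13, 17, 19, 43, ∞}.
(a,b)_2: α=2, β=2; u≡5, v≡7 (mod 8); ε(u)ε(v)=0·1, αω(v)=2·0, βω(u)=2·1; sum ≡ 0  ⇒  +1.
(a,b)_17: α=2, u≡8; β=3, v≡15 (mod 17); (8|17)=+1, (15|17)=+1; sign (−1)^0·+1^3·+1^2 = +1.
(a,b)_5: α=2, u≡4; β=-2, v≡4 (mod 5); (4|5)=+1, (4|5)=+1; sign (−1)^0·+1^-2·+1^2 = +1.
(a,b)_43: α=1, u≡2; β=0, v≡7 (mod 43); (2|43)=-1, (7|43)=-1; sign (−1)^0·-1^0·-1^1 = -1.
(a,b)_∞: sgn(-11739)=−, sgn(-4641)=−, so -1.
(a,b)_13: α=1, u≡7; β=1, v≡11 (mod 13); (7|13)=-1, (11|13)=-1; sign (−1)^0·-1^1·-1^1 = +1.
(a,b)_19: α=-4, u≡8; β=0, v≡10 (mod 19); (8|19)=-1, (10|19)=-1; sign (−1)^0·-1^0·-1^-4 = +1.
(a,b)_7: α=1, u≡5; β=1, v≡1 (mod 7); (5|7)=-1, (1|7)=+1; sign (−1)^1·-1^1·+1^1 = +1.
(a,b)_3: α=3, u≡2; β=-3, v≡1 (mod 3); (2|3)=-1, (1|3)=+1; sign (−1)^1·-1^-3·+1^3 = +1.
(-11739, -4641 / ℚ) ramifies at {43, ∞}: a division algebra.

[43, inf]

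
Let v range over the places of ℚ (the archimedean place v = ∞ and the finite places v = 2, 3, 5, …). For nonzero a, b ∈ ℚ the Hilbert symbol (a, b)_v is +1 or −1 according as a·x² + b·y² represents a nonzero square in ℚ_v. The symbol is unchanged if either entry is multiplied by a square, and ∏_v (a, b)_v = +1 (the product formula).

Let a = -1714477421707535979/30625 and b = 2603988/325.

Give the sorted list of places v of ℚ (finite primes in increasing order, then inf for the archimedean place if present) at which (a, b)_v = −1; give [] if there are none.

[13, 47]

(a, b) ≡ (-611, 11609) mod (ℚ^×)²; places V = {2, 3, 5, 7, 13, 19, 47, ∞}.
(a,b)_5: α=-4, u≡4; β=-2, v≡1 (mod 5); (4|5)=+1, (1|5)=+1; sign (−1)^0·+1^-2·+1^-4 = +1.
(a,b)_2: α=0, β=2; u≡5, v≡1 (mod 8); ε(u)ε(v)=0·0, αω(v)=0·0, βω(u)=2·1; sum ≡ 0  ⇒  +1.
(a,b)_19: α=2, u≡5; β=1, v≡12 (mod 19); (5|19)=+1, (12|19)=-1; sign (−1)^0·+1^1·-1^2 = +1.
(a,b)_47: α=3, u≡18; β=1, v≡14 (mod 47); (18|47)=+1, (14|47)=+1; sign (−1)^1·+1^1·+1^3 = -1.
(a,b)_∞: sgn(-611)=−, sgn(11609)=+, so +1.
(a,b)_3: α=6, u≡1; β=6, v≡2 (mod 3); (1|3)=+1, (2|3)=-1; sign (−1)^0·+1^6·-1^6 = +1.
(a,b)_13: α=7, u≡8; β=-1, v≡3 (mod 13); (8|13)=-1, (3|13)=+1; sign (−1)^0·-1^-1·+1^7 = -1.
(a,b)_7: α=-2, u≡5; β=0, v≡3 (mod 7); (5|7)=-1, (3|7)=-1; sign (−1)^0·-1^0·-1^-2 = +1.
|Ram(-611, 11609)| = 2, even; anisotropic at {13, 47}.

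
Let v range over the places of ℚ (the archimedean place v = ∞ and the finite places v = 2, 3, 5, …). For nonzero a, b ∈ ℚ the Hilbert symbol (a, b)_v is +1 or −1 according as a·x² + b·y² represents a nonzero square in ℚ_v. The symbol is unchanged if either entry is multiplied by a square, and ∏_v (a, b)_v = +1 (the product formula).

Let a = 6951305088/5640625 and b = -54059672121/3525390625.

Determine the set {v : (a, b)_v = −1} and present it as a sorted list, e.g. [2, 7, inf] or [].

[2, 3, 7, 31]

(a, b) ≡ (12558, -194649) mod (ℚ^×)²; places V = {2, 3, 5, 7, 13, 17, 19, 23, 31, ∞}.
(a,b)_3: α=3, u≡1; β=1, v≡1 (mod 3); (1|3)=+1, (1|3)=+1; sign (−1)^1·+1^1·+1^3 = -1.
(a,b)_17: α=0, u≡7; β=2, v≡13 (mod 17); (7|17)=-1, (13|17)=+1; sign (−1)^0·-1^2·+1^0 = +1.
(a,b)_19: α=-2, u≡15; β=-2, v≡11 (mod 19); (15|19)=-1, (11|19)=+1; sign (−1)^0·-1^-2·+1^-2 = +1.
(a,b)_5: α=-6, u≡3; β=-10, v≡4 (mod 5); (3|5)=-1, (4|5)=+1; sign (−1)^0·-1^-10·+1^-6 = +1.
(a,b)_∞: sgn(12558)=+, sgn(-194649)=−, so +1.
(a,b)_13: α=1, u≡12; β=1, v≡10 (mod 13); (12|13)=+1, (10|13)=+1; sign (−1)^0·+1^1·+1^1 = +1.
(a,b)_31: α=2, u≡12; β=3, v≡20 (mod 31); (12|31)=-1, (20|31)=+1; sign (−1)^0·-1^3·+1^2 = -1.
(a,b)_23: α=1, u≡20; β=1, v≡16 (mod 23); (20|23)=-1, (16|23)=+1; sign (−1)^1·-1^1·+1^1 = +1.
(a,b)_7: α=1, u≡2; β=1, v≡2 (mod 7); (2|7)=+1, (2|7)=+1; sign (−1)^1·+1^1·+1^1 = -1.
(a,b)_2: α=7, β=0; u≡7, v≡7 (mod 8); ε(u)ε(v)=1·1, αω(v)=7·0, βω(u)=0·0; sum ≡ 1  ⇒  -1.
Ram(12558, -194649) = {2, 3, 7, 31}; no ℚ_2-point on the conic.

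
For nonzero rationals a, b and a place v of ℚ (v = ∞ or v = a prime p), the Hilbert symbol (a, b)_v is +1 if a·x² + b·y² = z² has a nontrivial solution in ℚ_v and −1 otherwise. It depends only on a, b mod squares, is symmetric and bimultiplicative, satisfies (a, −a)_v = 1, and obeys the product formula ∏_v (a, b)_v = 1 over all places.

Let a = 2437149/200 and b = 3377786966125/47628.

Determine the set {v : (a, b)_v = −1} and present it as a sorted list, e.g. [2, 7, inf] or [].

Mod squares: a ≡ 28842, b ≡ 2398428615. Check v ∈ {∞, 2, 3, 5, 7, 11, 13, 19, 23, 29, 31, 37}.
v=7: a=7^0·(≡2), b=7^-2·(≡2) mod 7; (2|7)=+1, (2|7)=+1; (−1)^{0·-2·3}·(+1)^-2·(+1)^0 = +1.
v=37: a=37^0·(≡17), b=37^1·(≡32) mod 37; (17|37)=-1, (32|37)=-1; (−1)^{0·1·18}·(-1)^1·(-1)^0 = -1.
v=19: a=19^1·(≡4), b=19^1·(≡5) mod 19; (4|19)=+1, (5|19)=+1; (−1)^{1·1·9}·(+1)^1·(+1)^1 = -1.
v=29: a=29^0·(≡23), b=29^1·(≡11) mod 29; (23|29)=+1, (11|29)=-1; (−1)^{0·1·14}·(+1)^1·(-1)^0 = +1.
v=11: a=11^1·(≡4), b=11^1·(≡9) mod 11; (4|11)=+1, (9|11)=+1; (−1)^{1·1·5}·(+1)^1·(+1)^1 = -1.
v=13: a=13^2·(≡6), b=13^2·(≡2) mod 13; (6|13)=-1, (2|13)=-1; (−1)^{2·2·6}·(-1)^2·(-1)^2 = +1.
v=2: v_2(a)=-3, v_2(b)=-2; units ≡ 5, 7 (mod 8); ε·ε+αω+βω = 0·1+-3·0+-2·1 ≡ 0  ⇒  (a,b)_2 = +1.
v=3: a=3^1·(≡2), b=3^-5·(≡1) mod 3; (2|3)=-1, (1|3)=+1; (−1)^{1·-5·1}·(-1)^-5·(+1)^1 = +1.
v=31: a=31^0·(≡6), b=31^1·(≡3) mod 31; (6|31)=-1, (3|31)=-1; (−1)^{0·1·15}·(-1)^1·(-1)^0 = -1.
v=23: a=23^1·(≡3), b=23^1·(≡1) mod 23; (3|23)=+1, (1|23)=+1; (−1)^{1·1·11}·(+1)^1·(+1)^1 = -1.
v=5: a=5^-2·(≡3), b=5^3·(≡3) mod 5; (3|5)=-1, (3|5)=-1; (−1)^{-2·3·2}·(-1)^3·(-1)^-2 = -1.
v=∞: 28842 > 0 and 2398428615 > 0  ⇒  (a,b)_∞ = +1.
|Ram(28842, 2398428615)| = 6, even; anisotropic at {5, 11, 19, 23, 31, 37}.

[5, 11, 19, 23, 31, 37]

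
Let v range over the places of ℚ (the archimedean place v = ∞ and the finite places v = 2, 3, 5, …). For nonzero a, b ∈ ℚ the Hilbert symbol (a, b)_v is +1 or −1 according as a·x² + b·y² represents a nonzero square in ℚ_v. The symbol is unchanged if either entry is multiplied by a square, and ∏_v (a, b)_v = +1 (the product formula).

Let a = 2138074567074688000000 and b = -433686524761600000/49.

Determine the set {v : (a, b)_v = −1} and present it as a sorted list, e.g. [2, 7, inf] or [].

Mod squares: a ≡ 163438, b ≡ -697015. Check v ∈ {∞, 2, 5, 7, 11, 17, 19, 23, 29}.
v=2: v_2(a)=13, v_2(b)=12; units ≡ 7, 1 (mod 8); ε·ε+αω+βω = 1·0+13·0+12·0 ≡ 0  ⇒  (a,b)_2 = +1.
v=29: a=29^4·(≡9), b=29^3·(≡7) mod 29; (9|29)=+1, (7|29)=+1; (−1)^{4·3·14}·(+1)^3·(+1)^4 = +1.
v=∞: 163438 > 0 and -697015 < 0  ⇒  (a,b)_∞ = +1.
v=11: a=11^1·(≡10), b=11^1·(≡10) mod 11; (10|11)=-1, (10|11)=-1; (−1)^{1·1·5}·(-1)^1·(-1)^1 = -1.
v=17: a=17^3·(≡4), b=17^2·(≡2) mod 17; (4|17)=+1, (2|17)=+1; (−1)^{3·2·8}·(+1)^2·(+1)^3 = +1.
v=23: a=23^1·(≡15), b=23^1·(≡8) mod 23; (15|23)=-1, (8|23)=+1; (−1)^{1·1·11}·(-1)^1·(+1)^1 = +1.
v=5: a=5^6·(≡2), b=5^5·(≡2) mod 5; (2|5)=-1, (2|5)=-1; (−1)^{6·5·2}·(-1)^5·(-1)^6 = -1.
v=7: a=7^0·(≡4), b=7^-2·(≡5) mod 7; (4|7)=+1, (5|7)=-1; (−1)^{0·-2·3}·(+1)^-2·(-1)^0 = +1.
v=19: a=19^1·(≡13), b=19^1·(≡11) mod 19; (13|19)=-1, (11|19)=+1; (−1)^{1·1·9}·(-1)^1·(+1)^1 = +1.
Ram(163438, -697015) = {5, 11}; no ℚ_5-point on the conic.

[5, 11]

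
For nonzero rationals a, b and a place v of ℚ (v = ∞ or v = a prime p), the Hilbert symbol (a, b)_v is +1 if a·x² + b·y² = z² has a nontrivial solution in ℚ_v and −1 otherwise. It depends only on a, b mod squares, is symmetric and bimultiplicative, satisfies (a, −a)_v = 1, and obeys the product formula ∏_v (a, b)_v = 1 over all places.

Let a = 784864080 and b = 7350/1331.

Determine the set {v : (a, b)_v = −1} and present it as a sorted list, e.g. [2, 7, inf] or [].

[2, 7]

(a, b) ≡ (5005, 66) mod (ℚ^×)²; places V = {2, 3, 5, 7, 11, 13, ∞}.
(a,b)_7: α=1, u≡2; β=2, v≡3 (mod 7); (2|7)=+1, (3|7)=-1; sign (−1)^0·+1^2·-1^1 = -1.
(a,b)_11: α=3, u≡3; β=-3, v≡2 (mod 11); (3|11)=+1, (2|11)=-1; sign (−1)^1·+1^-3·-1^3 = +1.
(a,b)_3: α=4, u≡1; β=1, v≡1 (mod 3); (1|3)=+1, (1|3)=+1; sign (−1)^0·+1^1·+1^4 = +1.
(a,b)_2: α=4, β=1; u≡5, v≡1 (mod 8); ε(u)ε(v)=0·0, αω(v)=4·0, βω(u)=1·1; sum ≡ 1  ⇒  -1.
(a,b)_∞: sgn(5005)=+, sgn(66)=+, so +1.
(a,b)_13: α=1, u≡2; β=0, v≡1 (mod 13); (2|13)=-1, (1|13)=+1; sign (−1)^0·-1^0·+1^1 = +1.
(a,b)_5: α=1, u≡1; β=2, v≡4 (mod 5); (1|5)=+1, (4|5)=+1; sign (−1)^0·+1^2·+1^1 = +1.
Ram(5005, 66) = {2, 7}; no ℚ_2-point on the conic.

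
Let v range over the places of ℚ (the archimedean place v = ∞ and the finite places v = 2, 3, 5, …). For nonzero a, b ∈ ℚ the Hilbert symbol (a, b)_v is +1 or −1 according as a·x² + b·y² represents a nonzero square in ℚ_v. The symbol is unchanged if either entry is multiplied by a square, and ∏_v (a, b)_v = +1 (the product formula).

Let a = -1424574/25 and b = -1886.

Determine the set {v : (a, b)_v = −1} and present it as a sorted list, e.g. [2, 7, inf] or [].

[41, inf]

(a, b) ≡ (-158286, -1886) mod (ℚ^×)²; places V = {2, 3, 5, 23, 31, 37, 41, ∞}.
(a,b)_∞: sgn(-158286)=−, sgn(-1886)=−, so -1.
(a,b)_37: α=1, u≡8; β=0, v≡1 (mod 37); (8|37)=-1, (1|37)=+1; sign (−1)^0·-1^0·+1^1 = +1.
(a,b)_41: α=0, u≡30; β=1, v≡36 (mod 41); (30|41)=-1, (36|41)=+1; sign (−1)^0·-1^1·+1^0 = -1.
(a,b)_5: α=-2, u≡1; β=0, v≡4 (mod 5); (1|5)=+1, (4|5)=+1; sign (−1)^0·+1^0·+1^-2 = +1.
(a,b)_31: α=1, u≡2; β=0, v≡5 (mod 31); (2|31)=+1, (5|31)=+1; sign (−1)^0·+1^0·+1^1 = +1.
(a,b)_2: α=1, β=1; u≡1, v≡1 (mod 8); ε(u)ε(v)=0·0, αω(v)=1·0, βω(u)=1·0; sum ≡ 0  ⇒  +1.
(a,b)_23: α=1, u≡12; β=1, v≡10 (mod 23); (12|23)=+1, (10|23)=-1; sign (−1)^1·+1^1·-1^1 = +1.
(a,b)_3: α=3, u≡2; β=0, v≡1 (mod 3); (2|3)=-1, (1|3)=+1; sign (−1)^0·-1^0·+1^3 = +1.
(-158286, -1886 / ℚ) ramifies at {41, ∞}: a division algebra.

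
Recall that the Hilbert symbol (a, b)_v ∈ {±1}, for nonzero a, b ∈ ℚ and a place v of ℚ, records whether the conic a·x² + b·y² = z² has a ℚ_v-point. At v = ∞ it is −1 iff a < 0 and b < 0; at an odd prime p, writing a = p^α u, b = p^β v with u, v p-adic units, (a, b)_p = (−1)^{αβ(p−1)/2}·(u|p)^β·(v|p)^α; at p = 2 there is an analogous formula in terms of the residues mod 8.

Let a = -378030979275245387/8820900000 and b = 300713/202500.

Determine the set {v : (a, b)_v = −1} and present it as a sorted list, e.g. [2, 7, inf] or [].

(a, b) ≡ (-12120830, 17) mod (ℚ^×)²; places V = {2, 3, 5, 7, 11, 13, 17, 19, 37, 41, 47, ∞}.
(a,b)_3: α=-6, u≡1; β=-4, v≡2 (mod 3); (1|3)=+1, (2|3)=-1; sign (−1)^0·+1^-4·-1^-6 = +1.
(a,b)_∞: sgn(-12120830)=−, sgn(17)=+, so +1.
(a,b)_13: α=2, u≡2; β=0, v≡3 (mod 13); (2|13)=-1, (3|13)=+1; sign (−1)^0·-1^0·+1^2 = +1.
(a,b)_17: α=3, u≡7; β=1, v≡2 (mod 17); (7|17)=-1, (2|17)=+1; sign (−1)^0·-1^1·+1^3 = -1.
(a,b)_11: α=-2, u≡1; β=0, v≡6 (mod 11); (1|11)=+1, (6|11)=-1; sign (−1)^0·+1^0·-1^-2 = +1.
(a,b)_19: α=4, u≡11; β=2, v≡11 (mod 19); (11|19)=+1, (11|19)=+1; sign (−1)^0·+1^2·+1^4 = +1.
(a,b)_7: α=2, u≡5; β=2, v≡3 (mod 7); (5|7)=-1, (3|7)=-1; sign (−1)^0·-1^2·-1^2 = +1.
(a,b)_41: α=1, u≡37; β=0, v≡19 (mod 41); (37|41)=+1, (19|41)=-1; sign (−1)^0·+1^0·-1^1 = -1.
(a,b)_37: α=1, u≡6; β=0, v≡23 (mod 37); (6|37)=-1, (23|37)=-1; sign (−1)^0·-1^0·-1^1 = -1.
(a,b)_2: α=-5, β=-2; u≡1, v≡1 (mod 8); ε(u)ε(v)=0·0, αω(v)=-5·0, βω(u)=-2·0; sum ≡ 0  ⇒  +1.
(a,b)_5: α=-5, u≡1; β=-4, v≡2 (mod 5); (1|5)=+1, (2|5)=-1; sign (−1)^0·+1^-4·-1^-5 = -1.
(a,b)_47: α=1, u≡33; β=0, v≡14 (mod 47); (33|47)=-1, (14|47)=+1; sign (−1)^0·-1^0·+1^1 = +1.
Ram(-12120830, 17) = {5, 17, 37, 41}; no ℚ_5-point on the conic.

[5, 17, 37, 41]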